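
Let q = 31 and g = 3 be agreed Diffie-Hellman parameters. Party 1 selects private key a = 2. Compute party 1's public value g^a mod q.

Public value = 3^2 mod 31.
3^1 ≡ 3 (mod 31)
3^2 = (3^1)^2 ≡ 3^2 = 9 ≡ 9 (mod 31)

9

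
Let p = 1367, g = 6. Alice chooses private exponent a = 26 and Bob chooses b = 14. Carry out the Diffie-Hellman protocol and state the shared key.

Bob sends B = g^b mod p = 6^14 mod 1367.
6^1 ≡ 6 (mod 1367)
6^2 = (6^1)^2 ≡ 6^2 = 36 ≡ 36 (mod 1367)
6^4 = (6^2)^2 ≡ 36^2 = 1296 ≡ 1296 (mod 1367)
6^8 = (6^4)^2 ≡ 1296^2 = 1679616 ≡ 940 (mod 1367)
6^14 = 6^8 · 6^4 · 6^2 ≡ 940 · 1296 · 36 ≡ 546 (mod 1367).
So B = 546. Alice then computes K = B^a mod p = 546^26 mod 1367.
546^1 ≡ 546 (mod 1367)
546^2 = (546^1)^2 ≡ 546^2 = 298116 ≡ 110 (mod 1367)
546^4 = (546^2)^2 ≡ 110^2 = 12100 ≡ 1164 (mod 1367)
546^8 = (546^4)^2 ≡ 1164^2 = 1354896 ≡ 199 (mod 1367)
546^16 = (546^8)^2 ≡ 199^2 = 39601 ≡ 1325 (mod 1367)
546^26 = 546^16 · 546^8 · 546^2 ≡ 1325 · 199 · 110 ≡ 611 (mod 1367).

611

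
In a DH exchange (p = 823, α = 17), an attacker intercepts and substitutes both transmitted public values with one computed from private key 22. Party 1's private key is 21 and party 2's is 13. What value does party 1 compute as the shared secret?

664

Party 1 receives an attacker's public value M = 17^22 mod 823 instead of the honest one.
17^1 ≡ 17 (mod 823)
17^2 = (17^1)^2 ≡ 17^2 = 289 ≡ 289 (mod 823)
17^4 = (17^2)^2 ≡ 289^2 = 83521 ≡ 398 (mod 823)
17^8 = (17^4)^2 ≡ 398^2 = 158404 ≡ 388 (mod 823)
17^16 = (17^8)^2 ≡ 388^2 = 150544 ≡ 758 (mod 823)
17^22 = 17^16 · 17^4 · 17^2 ≡ 758 · 398 · 289 ≡ 525 (mod 823).
So M = 525. Party 1 computes K = M^21 mod 823.
525^1 ≡ 525 (mod 823)
525^2 = (525^1)^2 ≡ 525^2 = 275625 ≡ 743 (mod 823)
525^4 = (525^2)^2 ≡ 743^2 = 552049 ≡ 639 (mod 823)
525^8 = (525^4)^2 ≡ 639^2 = 408321 ≡ 113 (mod 823)
525^16 = (525^8)^2 ≡ 113^2 = 12769 ≡ 424 (mod 823)
525^21 = 525^16 · 525^4 · 525^1 ≡ 424 · 639 · 525 ≡ 664 (mod 823).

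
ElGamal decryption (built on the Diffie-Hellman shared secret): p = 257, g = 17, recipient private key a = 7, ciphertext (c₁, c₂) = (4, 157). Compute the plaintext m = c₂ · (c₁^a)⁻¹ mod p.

Shared mask s = c₁^a mod p = 4^7 mod 257.
4^1 ≡ 4 (mod 257)
4^2 = (4^1)^2 ≡ 4^2 = 16 ≡ 16 (mod 257)
4^4 = (4^2)^2 ≡ 16^2 = 256 ≡ 256 (mod 257)
4^7 = 4^4 · 4^2 · 4^1 ≡ 256 · 16 · 4 ≡ 193 (mod 257).
So s = 193; s⁻¹ ≡ 4 (mod 257).
m = c₂ · s⁻¹ mod 257 = 157 · 4 mod 257 = 114.

114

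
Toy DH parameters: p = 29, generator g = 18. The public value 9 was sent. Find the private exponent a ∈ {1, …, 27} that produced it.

Try successive powers of 18 modulo 29:
18^1 ≡ 18
18^2 ≡ 5
18^3 ≡ 3
18^4 ≡ 25
18^5 ≡ 15
18^6 ≡ 9
Found: a = 6.

6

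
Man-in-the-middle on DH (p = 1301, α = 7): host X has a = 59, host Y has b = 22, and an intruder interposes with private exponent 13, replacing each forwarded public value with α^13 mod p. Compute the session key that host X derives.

943

Host X receives an intruder's public value M = 7^13 mod 1301 instead of the honest one.
7^1 ≡ 7 (mod 1301)
7^2 = (7^1)^2 ≡ 7^2 = 49 ≡ 49 (mod 1301)
7^4 = (7^2)^2 ≡ 49^2 = 2401 ≡ 1100 (mod 1301)
7^8 = (7^4)^2 ≡ 1100^2 = 1210000 ≡ 70 (mod 1301)
7^13 = 7^8 · 7^4 · 7^1 ≡ 70 · 1100 · 7 ≡ 386 (mod 1301).
So M = 386. Host X computes K = M^59 mod 1301.
386^1 ≡ 386 (mod 1301)
386^2 = (386^1)^2 ≡ 386^2 = 148996 ≡ 682 (mod 1301)
386^4 = (386^2)^2 ≡ 682^2 = 465124 ≡ 667 (mod 1301)
386^8 = (386^4)^2 ≡ 667^2 = 444889 ≡ 1248 (mod 1301)
386^16 = (386^8)^2 ≡ 1248^2 = 1557504 ≡ 207 (mod 1301)
386^32 = (386^16)^2 ≡ 207^2 = 42849 ≡ 1217 (mod 1301)
386^59 = 386^32 · 386^16 · 386^8 · 386^2 · 386^1 ≡ 1217 · 207 · 1248 · 682 · 386 ≡ 943 (mod 1301).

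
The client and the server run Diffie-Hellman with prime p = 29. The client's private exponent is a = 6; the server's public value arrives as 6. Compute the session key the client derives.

Shared key K = 6^6 mod 29.
6^1 ≡ 6 (mod 29)
6^2 = (6^1)^2 ≡ 6^2 = 36 ≡ 7 (mod 29)
6^4 = (6^2)^2 ≡ 7^2 = 49 ≡ 20 (mod 29)
6^6 = 6^4 · 6^2 ≡ 20 · 7 ≡ 24 (mod 29).

24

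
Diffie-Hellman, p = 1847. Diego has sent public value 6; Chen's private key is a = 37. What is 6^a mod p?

Shared key K = 6^37 mod 1847.
6^1 ≡ 6 (mod 1847)
6^2 = (6^1)^2 ≡ 6^2 = 36 ≡ 36 (mod 1847)
6^4 = (6^2)^2 ≡ 36^2 = 1296 ≡ 1296 (mod 1847)
6^8 = (6^4)^2 ≡ 1296^2 = 1679616 ≡ 693 (mod 1847)
6^16 = (6^8)^2 ≡ 693^2 = 480249 ≡ 29 (mod 1847)
6^32 = (6^16)^2 ≡ 29^2 = 841 ≡ 841 (mod 1847)
6^37 = 6^32 · 6^4 · 6^1 ≡ 841 · 1296 · 6 ≡ 1236 (mod 1847).

1236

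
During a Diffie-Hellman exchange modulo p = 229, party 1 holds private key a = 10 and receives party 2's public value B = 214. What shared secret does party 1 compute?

Shared key K = 214^10 mod 229.
214^1 ≡ 214 (mod 229)
214^2 = (214^1)^2 ≡ 214^2 = 45796 ≡ 225 (mod 229)
214^4 = (214^2)^2 ≡ 225^2 = 50625 ≡ 16 (mod 229)
214^8 = (214^4)^2 ≡ 16^2 = 256 ≡ 27 (mod 229)
214^10 = 214^8 · 214^2 ≡ 27 · 225 ≡ 121 (mod 229).

121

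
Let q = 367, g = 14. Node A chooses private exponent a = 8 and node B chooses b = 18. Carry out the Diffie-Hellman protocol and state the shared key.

Node A sends A = g^a mod q = 14^8 mod 367.
14^1 ≡ 14 (mod 367)
14^2 = (14^1)^2 ≡ 14^2 = 196 ≡ 196 (mod 367)
14^4 = (14^2)^2 ≡ 196^2 = 38416 ≡ 248 (mod 367)
14^8 = (14^4)^2 ≡ 248^2 = 61504 ≡ 215 (mod 367)
So A = 215. Node B then computes K = A^b mod q = 215^18 mod 367.
215^1 ≡ 215 (mod 367)
215^2 = (215^1)^2 ≡ 215^2 = 46225 ≡ 350 (mod 367)
215^4 = (215^2)^2 ≡ 350^2 = 122500 ≡ 289 (mod 367)
215^8 = (215^4)^2 ≡ 289^2 = 83521 ≡ 212 (mod 367)
215^16 = (215^8)^2 ≡ 212^2 = 44944 ≡ 170 (mod 367)
215^18 = 215^16 · 215^2 ≡ 170 · 350 ≡ 46 (mod 367).

46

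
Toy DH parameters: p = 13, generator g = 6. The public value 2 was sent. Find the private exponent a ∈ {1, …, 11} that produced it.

Try successive powers of 6 modulo 13:
6^1 ≡ 6
6^2 ≡ 10
6^3 ≡ 8
6^4 ≡ 9
6^5 ≡ 2
Found: a = 5.

5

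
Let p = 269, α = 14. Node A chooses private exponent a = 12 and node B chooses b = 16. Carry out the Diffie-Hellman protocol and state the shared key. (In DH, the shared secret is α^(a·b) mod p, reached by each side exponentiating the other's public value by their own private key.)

125

Node A sends A = α^a mod p = 14^12 mod 269.
14^1 ≡ 14 (mod 269)
14^2 = (14^1)^2 ≡ 14^2 = 196 ≡ 196 (mod 269)
14^4 = (14^2)^2 ≡ 196^2 = 38416 ≡ 218 (mod 269)
14^8 = (14^4)^2 ≡ 218^2 = 47524 ≡ 180 (mod 269)
14^12 = 14^8 · 14^4 ≡ 180 · 218 ≡ 235 (mod 269).
So A = 235. Node B then computes K = A^b mod p = 235^16 mod 269.
235^1 ≡ 235 (mod 269)
235^2 = (235^1)^2 ≡ 235^2 = 55225 ≡ 80 (mod 269)
235^4 = (235^2)^2 ≡ 80^2 = 6400 ≡ 213 (mod 269)
235^8 = (235^4)^2 ≡ 213^2 = 45369 ≡ 177 (mod 269)
235^16 = (235^8)^2 ≡ 177^2 = 31329 ≡ 125 (mod 269)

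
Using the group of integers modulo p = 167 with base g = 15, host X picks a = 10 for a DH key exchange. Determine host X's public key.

8

Public value = 15^10 mod 167.
15^1 ≡ 15 (mod 167)
15^2 = (15^1)^2 ≡ 15^2 = 225 ≡ 58 (mod 167)
15^4 = (15^2)^2 ≡ 58^2 = 3364 ≡ 24 (mod 167)
15^8 = (15^4)^2 ≡ 24^2 = 576 ≡ 75 (mod 167)
15^10 = 15^8 · 15^2 ≡ 75 · 58 ≡ 8 (mod 167).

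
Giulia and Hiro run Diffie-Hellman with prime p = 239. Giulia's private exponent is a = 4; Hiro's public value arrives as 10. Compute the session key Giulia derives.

Shared key K = 10^4 mod 239.
10^1 ≡ 10 (mod 239)
10^2 = (10^1)^2 ≡ 10^2 = 100 ≡ 100 (mod 239)
10^4 = (10^2)^2 ≡ 100^2 = 10000 ≡ 201 (mod 239)

201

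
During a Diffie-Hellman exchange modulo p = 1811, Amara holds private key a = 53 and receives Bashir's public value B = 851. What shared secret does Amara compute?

Shared key K = 851^53 mod 1811.
851^1 ≡ 851 (mod 1811)
851^2 = (851^1)^2 ≡ 851^2 = 724201 ≡ 1612 (mod 1811)
851^4 = (851^2)^2 ≡ 1612^2 = 2598544 ≡ 1570 (mod 1811)
851^8 = (851^4)^2 ≡ 1570^2 = 2464900 ≡ 129 (mod 1811)
851^16 = (851^8)^2 ≡ 129^2 = 16641 ≡ 342 (mod 1811)
851^32 = (851^16)^2 ≡ 342^2 = 116964 ≡ 1060 (mod 1811)
851^53 = 851^32 · 851^16 · 851^4 · 851^1 ≡ 1060 · 342 · 1570 · 851 ≡ 1520 (mod 1811).

1520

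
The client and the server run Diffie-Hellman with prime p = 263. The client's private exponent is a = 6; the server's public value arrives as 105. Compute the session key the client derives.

207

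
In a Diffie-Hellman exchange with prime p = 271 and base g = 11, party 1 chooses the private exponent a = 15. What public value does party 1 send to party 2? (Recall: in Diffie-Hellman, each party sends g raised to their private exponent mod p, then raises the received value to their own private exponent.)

Public value = 11^15 (mod 271).
11^1 ≡ 11 (mod 271)
11^2 = (11^1)^2 ≡ 11^2 = 121 ≡ 121 (mod 271)
11^4 = (11^2)^2 ≡ 121^2 = 14641 ≡ 7 (mod 271)
11^8 = (11^4)^2 ≡ 7^2 = 49 ≡ 49 (mod 271)
11^15 = 11^8 · 11^4 · 11^2 · 11^1 ≡ 49 · 7 · 121 · 11 ≡ 169 (mod 271).

169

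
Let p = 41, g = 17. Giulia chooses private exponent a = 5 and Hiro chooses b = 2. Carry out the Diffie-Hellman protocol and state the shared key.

Hiro sends B = g^b mod p = 17^2 mod 41.
17^1 ≡ 17 (mod 41)
17^2 = (17^1)^2 ≡ 17^2 = 289 ≡ 2 (mod 41)
So B = 2. Giulia then computes K = B^a mod p = 2^5 mod 41.
2^1 ≡ 2 (mod 41)
2^2 = (2^1)^2 ≡ 2^2 = 4 ≡ 4 (mod 41)
2^4 = (2^2)^2 ≡ 4^2 = 16 ≡ 16 (mod 41)
2^5 = 2^4 · 2^1 ≡ 16 · 2 ≡ 32 (mod 41).

32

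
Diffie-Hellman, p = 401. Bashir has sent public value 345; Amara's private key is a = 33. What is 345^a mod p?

Shared key K = 345^33 mod 401.
345^1 ≡ 345 (mod 401)
345^2 = (345^1)^2 ≡ 345^2 = 119025 ≡ 329 (mod 401)
345^4 = (345^2)^2 ≡ 329^2 = 108241 ≡ 372 (mod 401)
345^8 = (345^4)^2 ≡ 372^2 = 138384 ≡ 39 (mod 401)
345^16 = (345^8)^2 ≡ 39^2 = 1521 ≡ 318 (mod 401)
345^32 = (345^16)^2 ≡ 318^2 = 101124 ≡ 72 (mod 401)
345^33 = 345^32 · 345^1 ≡ 72 · 345 ≡ 379 (mod 401).

379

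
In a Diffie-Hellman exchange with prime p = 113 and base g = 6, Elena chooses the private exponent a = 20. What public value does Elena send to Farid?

Public value = 6^20 mod 113.
6^1 ≡ 6 (mod 113)
6^2 = (6^1)^2 ≡ 6^2 = 36 ≡ 36 (mod 113)
6^4 = (6^2)^2 ≡ 36^2 = 1296 ≡ 53 (mod 113)
6^8 = (6^4)^2 ≡ 53^2 = 2809 ≡ 97 (mod 113)
6^16 = (6^8)^2 ≡ 97^2 = 9409 ≡ 30 (mod 113)
6^20 = 6^16 · 6^4 ≡ 30 · 53 ≡ 8 (mod 113).

8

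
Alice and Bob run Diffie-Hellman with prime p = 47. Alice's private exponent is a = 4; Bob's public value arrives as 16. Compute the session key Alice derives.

18

Shared key K = 16^4 mod 47.
16^1 ≡ 16 (mod 47)
16^2 = (16^1)^2 ≡ 16^2 = 256 ≡ 21 (mod 47)
16^4 = (16^2)^2 ≡ 21^2 = 441 ≡ 18 (mod 47)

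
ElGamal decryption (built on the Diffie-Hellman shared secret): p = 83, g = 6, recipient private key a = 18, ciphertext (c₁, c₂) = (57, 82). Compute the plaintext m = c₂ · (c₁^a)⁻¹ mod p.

Shared mask s = c₁^a mod p = 57^18 mod 83.
57^1 ≡ 57 (mod 83)
57^2 = (57^1)^2 ≡ 57^2 = 3249 ≡ 12 (mod 83)
57^4 = (57^2)^2 ≡ 12^2 = 144 ≡ 61 (mod 83)
57^8 = (57^4)^2 ≡ 61^2 = 3721 ≡ 69 (mod 83)
57^16 = (57^8)^2 ≡ 69^2 = 4761 ≡ 30 (mod 83)
57^18 = 57^16 · 57^2 ≡ 30 · 12 ≡ 28 (mod 83).
So s = 28; s⁻¹ ≡ 3 (mod 83).
m = c₂ · s⁻¹ mod 83 = 82 · 3 mod 83 = 80.

80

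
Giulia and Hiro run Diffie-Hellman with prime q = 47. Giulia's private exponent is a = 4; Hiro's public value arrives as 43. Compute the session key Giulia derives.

21

Shared key K = 43^4 mod 47.
43^1 ≡ 43 (mod 47)
43^2 = (43^1)^2 ≡ 43^2 = 1849 ≡ 16 (mod 47)
43^4 = (43^2)^2 ≡ 16^2 = 256 ≡ 21 (mod 47)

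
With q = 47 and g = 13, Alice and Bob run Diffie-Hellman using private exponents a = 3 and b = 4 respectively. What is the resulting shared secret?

9

Bob sends B = g^b mod q = 13^4 mod 47.
13^1 ≡ 13 (mod 47)
13^2 = (13^1)^2 ≡ 13^2 = 169 ≡ 28 (mod 47)
13^4 = (13^2)^2 ≡ 28^2 = 784 ≡ 32 (mod 47)
So B = 32. Alice then computes K = B^a mod q = 32^3 mod 47.
32^1 ≡ 32 (mod 47)
32^2 = (32^1)^2 ≡ 32^2 = 1024 ≡ 37 (mod 47)
32^3 = 32^2 · 32^1 ≡ 37 · 32 ≡ 9 (mod 47).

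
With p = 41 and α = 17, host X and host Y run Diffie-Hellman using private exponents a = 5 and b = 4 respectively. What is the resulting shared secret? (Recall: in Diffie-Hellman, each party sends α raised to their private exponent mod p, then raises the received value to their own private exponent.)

Host X sends A = α^a mod p = 17^5 mod 41.
17^1 ≡ 17 (mod 41)
17^2 = (17^1)^2 ≡ 17^2 = 289 ≡ 2 (mod 41)
17^4 = (17^2)^2 ≡ 2^2 = 4 ≡ 4 (mod 41)
17^5 = 17^4 · 17^1 ≡ 4 · 17 ≡ 27 (mod 41).
So A = 27. Host Y then computes K = A^b mod p = 27^4 mod 41.
27^1 ≡ 27 (mod 41)
27^2 = (27^1)^2 ≡ 27^2 = 729 ≡ 32 (mod 41)
27^4 = (27^2)^2 ≡ 32^2 = 1024 ≡ 40 (mod 41)

40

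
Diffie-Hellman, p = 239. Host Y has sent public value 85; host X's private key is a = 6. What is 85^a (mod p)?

31

Shared key K = 85^6 mod 239.
85^1 ≡ 85 (mod 239)
85^2 = (85^1)^2 ≡ 85^2 = 7225 ≡ 55 (mod 239)
85^4 = (85^2)^2 ≡ 55^2 = 3025 ≡ 157 (mod 239)
85^6 = 85^4 · 85^2 ≡ 157 · 55 ≡ 31 (mod 239).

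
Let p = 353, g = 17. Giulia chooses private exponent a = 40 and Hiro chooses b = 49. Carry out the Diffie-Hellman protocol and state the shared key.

217

Giulia sends A = g^a mod p = 17^40 mod 353.
17^1 ≡ 17 (mod 353)
17^2 = (17^1)^2 ≡ 17^2 = 289 ≡ 289 (mod 353)
17^4 = (17^2)^2 ≡ 289^2 = 83521 ≡ 213 (mod 353)
17^8 = (17^4)^2 ≡ 213^2 = 45369 ≡ 185 (mod 353)
17^16 = (17^8)^2 ≡ 185^2 = 34225 ≡ 337 (mod 353)
17^32 = (17^16)^2 ≡ 337^2 = 113569 ≡ 256 (mod 353)
17^40 = 17^32 · 17^8 ≡ 256 · 185 ≡ 58 (mod 353).
So A = 58. Hiro then computes K = A^b mod p = 58^49 mod 353.
58^1 ≡ 58 (mod 353)
58^2 = (58^1)^2 ≡ 58^2 = 3364 ≡ 187 (mod 353)
58^4 = (58^2)^2 ≡ 187^2 = 34969 ≡ 22 (mod 353)
58^8 = (58^4)^2 ≡ 22^2 = 484 ≡ 131 (mod 353)
58^16 = (58^8)^2 ≡ 131^2 = 17161 ≡ 217 (mod 353)
58^32 = (58^16)^2 ≡ 217^2 = 47089 ≡ 140 (mod 353)
58^49 = 58^32 · 58^16 · 58^1 ≡ 140 · 217 · 58 ≡ 217 (mod 353).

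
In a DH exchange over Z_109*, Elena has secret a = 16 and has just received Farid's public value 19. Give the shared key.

Shared key K = 19^16 mod 109.
19^1 ≡ 19 (mod 109)
19^2 = (19^1)^2 ≡ 19^2 = 361 ≡ 34 (mod 109)
19^4 = (19^2)^2 ≡ 34^2 = 1156 ≡ 66 (mod 109)
19^8 = (19^4)^2 ≡ 66^2 = 4356 ≡ 105 (mod 109)
19^16 = (19^8)^2 ≡ 105^2 = 11025 ≡ 16 (mod 109)

16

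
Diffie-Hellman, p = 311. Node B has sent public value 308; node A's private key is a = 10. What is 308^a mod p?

270

Shared key K = 308^10 mod 311.
308^1 ≡ 308 (mod 311)
308^2 = (308^1)^2 ≡ 308^2 = 94864 ≡ 9 (mod 311)
308^4 = (308^2)^2 ≡ 9^2 = 81 ≡ 81 (mod 311)
308^8 = (308^4)^2 ≡ 81^2 = 6561 ≡ 30 (mod 311)
308^10 = 308^8 · 308^2 ≡ 30 · 9 ≡ 270 (mod 311).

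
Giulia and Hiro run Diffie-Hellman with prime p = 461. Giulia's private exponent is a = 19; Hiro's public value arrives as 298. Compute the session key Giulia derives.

Shared key K = 298^19 mod 461.
298^1 ≡ 298 (mod 461)
298^2 = (298^1)^2 ≡ 298^2 = 88804 ≡ 292 (mod 461)
298^4 = (298^2)^2 ≡ 292^2 = 85264 ≡ 440 (mod 461)
298^8 = (298^4)^2 ≡ 440^2 = 193600 ≡ 441 (mod 461)
298^16 = (298^8)^2 ≡ 441^2 = 194481 ≡ 400 (mod 461)
298^19 = 298^16 · 298^2 · 298^1 ≡ 400 · 292 · 298 ≡ 439 (mod 461).

439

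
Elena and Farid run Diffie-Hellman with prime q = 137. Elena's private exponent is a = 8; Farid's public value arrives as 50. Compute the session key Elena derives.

38

Shared key K = 50^8 mod 137.
50^1 ≡ 50 (mod 137)
50^2 = (50^1)^2 ≡ 50^2 = 2500 ≡ 34 (mod 137)
50^4 = (50^2)^2 ≡ 34^2 = 1156 ≡ 60 (mod 137)
50^8 = (50^4)^2 ≡ 60^2 = 3600 ≡ 38 (mod 137)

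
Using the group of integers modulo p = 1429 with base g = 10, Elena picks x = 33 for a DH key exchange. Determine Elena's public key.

Public value = 10^33 mod 1429.
10^1 ≡ 10 (mod 1429)
10^2 = (10^1)^2 ≡ 10^2 = 100 ≡ 100 (mod 1429)
10^4 = (10^2)^2 ≡ 100^2 = 10000 ≡ 1426 (mod 1429)
10^8 = (10^4)^2 ≡ 1426^2 = 2033476 ≡ 9 (mod 1429)
10^16 = (10^8)^2 ≡ 9^2 = 81 ≡ 81 (mod 1429)
10^32 = (10^16)^2 ≡ 81^2 = 6561 ≡ 845 (mod 1429)
10^33 = 10^32 · 10^1 ≡ 845 · 10 ≡ 1305 (mod 1429).

1305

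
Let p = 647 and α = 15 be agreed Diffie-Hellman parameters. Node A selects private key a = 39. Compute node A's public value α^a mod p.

Public value = 15^39 mod 647.
15^1 ≡ 15 (mod 647)
15^2 = (15^1)^2 ≡ 15^2 = 225 ≡ 225 (mod 647)
15^4 = (15^2)^2 ≡ 225^2 = 50625 ≡ 159 (mod 647)
15^8 = (15^4)^2 ≡ 159^2 = 25281 ≡ 48 (mod 647)
15^16 = (15^8)^2 ≡ 48^2 = 2304 ≡ 363 (mod 647)
15^32 = (15^16)^2 ≡ 363^2 = 131769 ≡ 428 (mod 647)
15^39 = 15^32 · 15^4 · 15^2 · 15^1 ≡ 428 · 159 · 225 · 15 ≡ 205 (mod 647).

205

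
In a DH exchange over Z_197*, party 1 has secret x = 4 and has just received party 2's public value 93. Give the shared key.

164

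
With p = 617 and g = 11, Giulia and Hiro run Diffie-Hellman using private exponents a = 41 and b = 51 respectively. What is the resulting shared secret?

65

Giulia sends A = g^a mod p = 11^41 mod 617.
11^1 ≡ 11 (mod 617)
11^2 = (11^1)^2 ≡ 11^2 = 121 ≡ 121 (mod 617)
11^4 = (11^2)^2 ≡ 121^2 = 14641 ≡ 450 (mod 617)
11^8 = (11^4)^2 ≡ 450^2 = 202500 ≡ 124 (mod 617)
11^16 = (11^8)^2 ≡ 124^2 = 15376 ≡ 568 (mod 617)
11^32 = (11^16)^2 ≡ 568^2 = 322624 ≡ 550 (mod 617)
11^41 = 11^32 · 11^8 · 11^1 ≡ 550 · 124 · 11 ≡ 545 (mod 617).
So A = 545. Hiro then computes K = A^b mod p = 545^51 mod 617.
545^1 ≡ 545 (mod 617)
545^2 = (545^1)^2 ≡ 545^2 = 297025 ≡ 248 (mod 617)
545^4 = (545^2)^2 ≡ 248^2 = 61504 ≡ 421 (mod 617)
545^8 = (545^4)^2 ≡ 421^2 = 177241 ≡ 162 (mod 617)
545^16 = (545^8)^2 ≡ 162^2 = 26244 ≡ 330 (mod 617)
545^32 = (545^16)^2 ≡ 330^2 = 108900 ≡ 308 (mod 617)
545^51 = 545^32 · 545^16 · 545^2 · 545^1 ≡ 308 · 330 · 248 · 545 ≡ 65 (mod 617).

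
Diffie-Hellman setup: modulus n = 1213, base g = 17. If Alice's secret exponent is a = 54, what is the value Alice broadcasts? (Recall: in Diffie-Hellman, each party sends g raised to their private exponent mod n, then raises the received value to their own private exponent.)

Public value = 17^{54} \pmod{1213}.
17^1 ≡ 17 (mod 1213)
17^2 = (17^1)^2 ≡ 17^2 = 289 ≡ 289 (mod 1213)
17^4 = (17^2)^2 ≡ 289^2 = 83521 ≡ 1037 (mod 1213)
17^8 = (17^4)^2 ≡ 1037^2 = 1075369 ≡ 651 (mod 1213)
17^16 = (17^8)^2 ≡ 651^2 = 423801 ≡ 464 (mod 1213)
17^32 = (17^16)^2 ≡ 464^2 = 215296 ≡ 595 (mod 1213)
17^54 = 17^32 · 17^16 · 17^4 · 17^2 ≡ 595 · 464 · 1037 · 289 ≡ 341 (mod 1213).

341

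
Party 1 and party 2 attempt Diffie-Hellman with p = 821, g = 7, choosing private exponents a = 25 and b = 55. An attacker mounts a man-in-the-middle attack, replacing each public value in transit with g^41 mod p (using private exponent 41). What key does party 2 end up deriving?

Party 2 receives an attacker's public value M = 7^41 mod 821 instead of the honest one.
7^1 ≡ 7 (mod 821)
7^2 = (7^1)^2 ≡ 7^2 = 49 ≡ 49 (mod 821)
7^4 = (7^2)^2 ≡ 49^2 = 2401 ≡ 759 (mod 821)
7^8 = (7^4)^2 ≡ 759^2 = 576081 ≡ 560 (mod 821)
7^16 = (7^8)^2 ≡ 560^2 = 313600 ≡ 799 (mod 821)
7^32 = (7^16)^2 ≡ 799^2 = 638401 ≡ 484 (mod 821)
7^41 = 7^32 · 7^8 · 7^1 ≡ 484 · 560 · 7 ≡ 770 (mod 821).
So M = 770. Party 2 computes K = M^55 mod 821.
770^1 ≡ 770 (mod 821)
770^2 = (770^1)^2 ≡ 770^2 = 592900 ≡ 138 (mod 821)
770^4 = (770^2)^2 ≡ 138^2 = 19044 ≡ 161 (mod 821)
770^8 = (770^4)^2 ≡ 161^2 = 25921 ≡ 470 (mod 821)
770^16 = (770^8)^2 ≡ 470^2 = 220900 ≡ 51 (mod 821)
770^32 = (770^16)^2 ≡ 51^2 = 2601 ≡ 138 (mod 821)
770^55 = 770^32 · 770^16 · 770^4 · 770^2 · 770^1 ≡ 138 · 51 · 161 · 138 · 770 ≡ 820 (mod 821).

820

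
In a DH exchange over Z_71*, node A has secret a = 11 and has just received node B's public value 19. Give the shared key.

64

Shared key K = 19^11 mod 71.
19^1 ≡ 19 (mod 71)
19^2 = (19^1)^2 ≡ 19^2 = 361 ≡ 6 (mod 71)
19^4 = (19^2)^2 ≡ 6^2 = 36 ≡ 36 (mod 71)
19^8 = (19^4)^2 ≡ 36^2 = 1296 ≡ 18 (mod 71)
19^11 = 19^8 · 19^2 · 19^1 ≡ 18 · 6 · 19 ≡ 64 (mod 71).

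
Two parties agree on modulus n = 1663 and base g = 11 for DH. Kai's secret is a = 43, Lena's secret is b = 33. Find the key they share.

Lena sends B = g^b mod n = 11^33 mod 1663.
11^1 ≡ 11 (mod 1663)
11^2 = (11^1)^2 ≡ 11^2 = 121 ≡ 121 (mod 1663)
11^4 = (11^2)^2 ≡ 121^2 = 14641 ≡ 1337 (mod 1663)
11^8 = (11^4)^2 ≡ 1337^2 = 1787569 ≡ 1507 (mod 1663)
11^16 = (11^8)^2 ≡ 1507^2 = 2271049 ≡ 1054 (mod 1663)
11^32 = (11^16)^2 ≡ 1054^2 = 1110916 ≡ 32 (mod 1663)
11^33 = 11^32 · 11^1 ≡ 32 · 11 ≡ 352 (mod 1663).
So B = 352. Kai then computes K = B^a mod n = 352^43 mod 1663.
352^1 ≡ 352 (mod 1663)
352^2 = (352^1)^2 ≡ 352^2 = 123904 ≡ 842 (mod 1663)
352^4 = (352^2)^2 ≡ 842^2 = 708964 ≡ 526 (mod 1663)
352^8 = (352^4)^2 ≡ 526^2 = 276676 ≡ 618 (mod 1663)
352^16 = (352^8)^2 ≡ 618^2 = 381924 ≡ 1097 (mod 1663)
352^32 = (352^16)^2 ≡ 1097^2 = 1203409 ≡ 1060 (mod 1663)
352^43 = 352^32 · 352^8 · 352^2 · 352^1 ≡ 1060 · 618 · 842 · 352 ≡ 676 (mod 1663).

676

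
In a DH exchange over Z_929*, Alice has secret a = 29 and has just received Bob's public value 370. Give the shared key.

889

Shared key K = 370^29 mod 929.
370^1 ≡ 370 (mod 929)
370^2 = (370^1)^2 ≡ 370^2 = 136900 ≡ 337 (mod 929)
370^4 = (370^2)^2 ≡ 337^2 = 113569 ≡ 231 (mod 929)
370^8 = (370^4)^2 ≡ 231^2 = 53361 ≡ 408 (mod 929)
370^16 = (370^8)^2 ≡ 408^2 = 166464 ≡ 173 (mod 929)
370^29 = 370^16 · 370^8 · 370^4 · 370^1 ≡ 173 · 408 · 231 · 370 ≡ 889 (mod 929).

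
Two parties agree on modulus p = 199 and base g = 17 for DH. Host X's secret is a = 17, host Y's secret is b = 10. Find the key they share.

Host X sends A = g^a mod p = 17^17 mod 199.
17^1 ≡ 17 (mod 199)
17^2 = (17^1)^2 ≡ 17^2 = 289 ≡ 90 (mod 199)
17^4 = (17^2)^2 ≡ 90^2 = 8100 ≡ 140 (mod 199)
17^8 = (17^4)^2 ≡ 140^2 = 19600 ≡ 98 (mod 199)
17^16 = (17^8)^2 ≡ 98^2 = 9604 ≡ 52 (mod 199)
17^17 = 17^16 · 17^1 ≡ 52 · 17 ≡ 88 (mod 199).
So A = 88. Host Y then computes K = A^b mod p = 88^10 mod 199.
88^1 ≡ 88 (mod 199)
88^2 = (88^1)^2 ≡ 88^2 = 7744 ≡ 182 (mod 199)
88^4 = (88^2)^2 ≡ 182^2 = 33124 ≡ 90 (mod 199)
88^8 = (88^4)^2 ≡ 90^2 = 8100 ≡ 140 (mod 199)
88^10 = 88^8 · 88^2 ≡ 140 · 182 ≡ 8 (mod 199).

8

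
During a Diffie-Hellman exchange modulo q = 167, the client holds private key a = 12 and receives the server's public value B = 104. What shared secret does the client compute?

154

Shared key K = 104^12 mod 167.
104^1 ≡ 104 (mod 167)
104^2 = (104^1)^2 ≡ 104^2 = 10816 ≡ 128 (mod 167)
104^4 = (104^2)^2 ≡ 128^2 = 16384 ≡ 18 (mod 167)
104^8 = (104^4)^2 ≡ 18^2 = 324 ≡ 157 (mod 167)
104^12 = 104^8 · 104^4 ≡ 157 · 18 ≡ 154 (mod 167).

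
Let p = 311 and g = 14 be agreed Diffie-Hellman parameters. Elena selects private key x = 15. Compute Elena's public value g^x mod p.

83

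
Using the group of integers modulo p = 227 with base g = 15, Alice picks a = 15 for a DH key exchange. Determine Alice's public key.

Public value = 15^15 mod 227.
15^1 ≡ 15 (mod 227)
15^2 = (15^1)^2 ≡ 15^2 = 225 ≡ 225 (mod 227)
15^4 = (15^2)^2 ≡ 225^2 = 50625 ≡ 4 (mod 227)
15^8 = (15^4)^2 ≡ 4^2 = 16 ≡ 16 (mod 227)
15^15 = 15^8 · 15^4 · 15^2 · 15^1 ≡ 16 · 4 · 225 · 15 ≡ 123 (mod 227).

123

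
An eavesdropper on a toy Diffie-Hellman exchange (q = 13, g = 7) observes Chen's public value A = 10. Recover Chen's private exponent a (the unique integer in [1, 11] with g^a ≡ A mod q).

2

Try successive powers of 7 modulo 13:
7^1 ≡ 7
7^2 ≡ 10
Found: a = 2.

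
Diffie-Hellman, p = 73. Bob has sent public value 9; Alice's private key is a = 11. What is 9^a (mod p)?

Shared key K = 9^11 mod 73.
9^1 ≡ 9 (mod 73)
9^2 = (9^1)^2 ≡ 9^2 = 81 ≡ 8 (mod 73)
9^4 = (9^2)^2 ≡ 8^2 = 64 ≡ 64 (mod 73)
9^8 = (9^4)^2 ≡ 64^2 = 4096 ≡ 8 (mod 73)
9^11 = 9^8 · 9^2 · 9^1 ≡ 8 · 8 · 9 ≡ 65 (mod 73).

65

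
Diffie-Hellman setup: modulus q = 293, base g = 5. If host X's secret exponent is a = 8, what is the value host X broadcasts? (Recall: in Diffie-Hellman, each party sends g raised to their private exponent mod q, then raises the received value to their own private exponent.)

Public value = 5^8 (mod 293).
5^1 ≡ 5 (mod 293)
5^2 = (5^1)^2 ≡ 5^2 = 25 ≡ 25 (mod 293)
5^4 = (5^2)^2 ≡ 25^2 = 625 ≡ 39 (mod 293)
5^8 = (5^4)^2 ≡ 39^2 = 1521 ≡ 56 (mod 293)

56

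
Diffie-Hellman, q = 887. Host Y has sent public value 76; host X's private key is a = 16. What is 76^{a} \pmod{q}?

Shared key K = 76^16 mod 887.
76^1 ≡ 76 (mod 887)
76^2 = (76^1)^2 ≡ 76^2 = 5776 ≡ 454 (mod 887)
76^4 = (76^2)^2 ≡ 454^2 = 206116 ≡ 332 (mod 887)
76^8 = (76^4)^2 ≡ 332^2 = 110224 ≡ 236 (mod 887)
76^16 = (76^8)^2 ≡ 236^2 = 55696 ≡ 702 (mod 887)

702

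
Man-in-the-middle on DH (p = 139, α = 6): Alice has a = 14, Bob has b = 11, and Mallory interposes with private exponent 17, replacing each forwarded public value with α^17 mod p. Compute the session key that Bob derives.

Bob receives Mallory's public value M = 6^17 mod 139 instead of the honest one.
6^1 ≡ 6 (mod 139)
6^2 = (6^1)^2 ≡ 6^2 = 36 ≡ 36 (mod 139)
6^4 = (6^2)^2 ≡ 36^2 = 1296 ≡ 45 (mod 139)
6^8 = (6^4)^2 ≡ 45^2 = 2025 ≡ 79 (mod 139)
6^16 = (6^8)^2 ≡ 79^2 = 6241 ≡ 125 (mod 139)
6^17 = 6^16 · 6^1 ≡ 125 · 6 ≡ 55 (mod 139).
So M = 55. Bob computes K = M^11 mod 139.
55^1 ≡ 55 (mod 139)
55^2 = (55^1)^2 ≡ 55^2 = 3025 ≡ 106 (mod 139)
55^4 = (55^2)^2 ≡ 106^2 = 11236 ≡ 116 (mod 139)
55^8 = (55^4)^2 ≡ 116^2 = 13456 ≡ 112 (mod 139)
55^11 = 55^8 · 55^2 · 55^1 ≡ 112 · 106 · 55 ≡ 77 (mod 139).

77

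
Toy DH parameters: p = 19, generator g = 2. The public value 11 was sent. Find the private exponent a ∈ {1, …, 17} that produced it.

Try successive powers of 2 modulo 19:
2^1 ≡ 2
2^2 ≡ 4
2^3 ≡ 8
2^4 ≡ 16
2^5 ≡ 13
2^6 ≡ 7
2^7 ≡ 14
2^8 ≡ 9
2^9 ≡ 18
2^10 ≡ 17
2^11 ≡ 15
2^12 ≡ 11
Found: a = 12.

12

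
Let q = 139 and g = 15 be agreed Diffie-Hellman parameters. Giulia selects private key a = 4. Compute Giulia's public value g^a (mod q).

29

Public value = 15^4 (mod 139).
15^1 ≡ 15 (mod 139)
15^2 = (15^1)^2 ≡ 15^2 = 225 ≡ 86 (mod 139)
15^4 = (15^2)^2 ≡ 86^2 = 7396 ≡ 29 (mod 139)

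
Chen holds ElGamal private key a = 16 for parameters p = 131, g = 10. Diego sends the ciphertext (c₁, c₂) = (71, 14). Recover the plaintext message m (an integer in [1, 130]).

Shared mask s = c₁^a mod p = 71^16 mod 131.
71^1 ≡ 71 (mod 131)
71^2 = (71^1)^2 ≡ 71^2 = 5041 ≡ 63 (mod 131)
71^4 = (71^2)^2 ≡ 63^2 = 3969 ≡ 39 (mod 131)
71^8 = (71^4)^2 ≡ 39^2 = 1521 ≡ 80 (mod 131)
71^16 = (71^8)^2 ≡ 80^2 = 6400 ≡ 112 (mod 131)
So s = 112; s⁻¹ ≡ 62 (mod 131).
m = c₂ · s⁻¹ mod 131 = 14 · 62 mod 131 = 82.

82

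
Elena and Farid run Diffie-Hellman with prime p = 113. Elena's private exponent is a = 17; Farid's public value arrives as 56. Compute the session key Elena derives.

Shared key K = 56^17 mod 113.
56^1 ≡ 56 (mod 113)
56^2 = (56^1)^2 ≡ 56^2 = 3136 ≡ 85 (mod 113)
56^4 = (56^2)^2 ≡ 85^2 = 7225 ≡ 106 (mod 113)
56^8 = (56^4)^2 ≡ 106^2 = 11236 ≡ 49 (mod 113)
56^16 = (56^8)^2 ≡ 49^2 = 2401 ≡ 28 (mod 113)
56^17 = 56^16 · 56^1 ≡ 28 · 56 ≡ 99 (mod 113).

99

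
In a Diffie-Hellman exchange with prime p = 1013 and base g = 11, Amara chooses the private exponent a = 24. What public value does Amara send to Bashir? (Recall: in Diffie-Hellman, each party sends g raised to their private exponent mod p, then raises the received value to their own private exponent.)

Public value = 11^{24} \pmod{1013}.
11^1 ≡ 11 (mod 1013)
11^2 = (11^1)^2 ≡ 11^2 = 121 ≡ 121 (mod 1013)
11^4 = (11^2)^2 ≡ 121^2 = 14641 ≡ 459 (mod 1013)
11^8 = (11^4)^2 ≡ 459^2 = 210681 ≡ 990 (mod 1013)
11^16 = (11^8)^2 ≡ 990^2 = 980100 ≡ 529 (mod 1013)
11^24 = 11^16 · 11^8 ≡ 529 · 990 ≡ 1002 (mod 1013).

1002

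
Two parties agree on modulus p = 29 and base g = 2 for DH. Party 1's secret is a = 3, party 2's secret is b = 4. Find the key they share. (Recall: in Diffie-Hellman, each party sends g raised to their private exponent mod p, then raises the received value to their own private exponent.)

Party 2 sends B = g^b mod p = 2^4 mod 29.
2^1 ≡ 2 (mod 29)
2^2 = (2^1)^2 ≡ 2^2 = 4 ≡ 4 (mod 29)
2^4 = (2^2)^2 ≡ 4^2 = 16 ≡ 16 (mod 29)
So B = 16. Party 1 then computes K = B^a mod p = 16^3 mod 29.
16^1 ≡ 16 (mod 29)
16^2 = (16^1)^2 ≡ 16^2 = 256 ≡ 24 (mod 29)
16^3 = 16^2 · 16^1 ≡ 24 · 16 ≡ 7 (mod 29).

7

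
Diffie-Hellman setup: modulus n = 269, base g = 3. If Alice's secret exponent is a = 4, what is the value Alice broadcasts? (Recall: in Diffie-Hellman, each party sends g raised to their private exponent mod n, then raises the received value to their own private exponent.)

Public value = 3^4 mod 269.
3^1 ≡ 3 (mod 269)
3^2 = (3^1)^2 ≡ 3^2 = 9 ≡ 9 (mod 269)
3^4 = (3^2)^2 ≡ 9^2 = 81 ≡ 81 (mod 269)

81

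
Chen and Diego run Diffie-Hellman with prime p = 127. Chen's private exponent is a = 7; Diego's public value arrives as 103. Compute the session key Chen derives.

99

Shared key K = 103^7 mod 127.
103^1 ≡ 103 (mod 127)
103^2 = (103^1)^2 ≡ 103^2 = 10609 ≡ 68 (mod 127)
103^4 = (103^2)^2 ≡ 68^2 = 4624 ≡ 52 (mod 127)
103^7 = 103^4 · 103^2 · 103^1 ≡ 52 · 68 · 103 ≡ 99 (mod 127).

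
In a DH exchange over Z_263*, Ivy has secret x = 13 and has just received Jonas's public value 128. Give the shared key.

242

Shared key K = 128^13 mod 263.
128^1 ≡ 128 (mod 263)
128^2 = (128^1)^2 ≡ 128^2 = 16384 ≡ 78 (mod 263)
128^4 = (128^2)^2 ≡ 78^2 = 6084 ≡ 35 (mod 263)
128^8 = (128^4)^2 ≡ 35^2 = 1225 ≡ 173 (mod 263)
128^13 = 128^8 · 128^4 · 128^1 ≡ 173 · 35 · 128 ≡ 242 (mod 263).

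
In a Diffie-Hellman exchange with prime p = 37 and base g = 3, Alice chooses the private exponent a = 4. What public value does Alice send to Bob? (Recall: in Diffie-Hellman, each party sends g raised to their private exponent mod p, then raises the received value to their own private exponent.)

Public value = 3^4 (mod 37).
3^1 ≡ 3 (mod 37)
3^2 = (3^1)^2 ≡ 3^2 = 9 ≡ 9 (mod 37)
3^4 = (3^2)^2 ≡ 9^2 = 81 ≡ 7 (mod 37)

7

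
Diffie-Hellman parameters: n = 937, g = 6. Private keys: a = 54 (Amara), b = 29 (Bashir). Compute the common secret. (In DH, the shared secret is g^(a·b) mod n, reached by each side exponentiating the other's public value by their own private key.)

743

Bashir sends B = g^b mod n = 6^29 mod 937.
6^1 ≡ 6 (mod 937)
6^2 = (6^1)^2 ≡ 6^2 = 36 ≡ 36 (mod 937)
6^4 = (6^2)^2 ≡ 36^2 = 1296 ≡ 359 (mod 937)
6^8 = (6^4)^2 ≡ 359^2 = 128881 ≡ 512 (mod 937)
6^16 = (6^8)^2 ≡ 512^2 = 262144 ≡ 721 (mod 937)
6^29 = 6^16 · 6^8 · 6^4 · 6^1 ≡ 721 · 512 · 359 · 6 ≡ 216 (mod 937).
So B = 216. Amara then computes K = B^a mod n = 216^54 mod 937.
216^1 ≡ 216 (mod 937)
216^2 = (216^1)^2 ≡ 216^2 = 46656 ≡ 743 (mod 937)
216^4 = (216^2)^2 ≡ 743^2 = 552049 ≡ 156 (mod 937)
216^8 = (216^4)^2 ≡ 156^2 = 24336 ≡ 911 (mod 937)
216^16 = (216^8)^2 ≡ 911^2 = 829921 ≡ 676 (mod 937)
216^32 = (216^16)^2 ≡ 676^2 = 456976 ≡ 657 (mod 937)
216^54 = 216^32 · 216^16 · 216^4 · 216^2 ≡ 657 · 676 · 156 · 743 ≡ 743 (mod 937).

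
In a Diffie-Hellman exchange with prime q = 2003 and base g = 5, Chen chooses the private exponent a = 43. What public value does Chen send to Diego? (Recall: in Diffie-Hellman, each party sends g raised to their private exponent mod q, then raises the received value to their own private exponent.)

Public value = 5^43 (mod 2003).
5^1 ≡ 5 (mod 2003)
5^2 = (5^1)^2 ≡ 5^2 = 25 ≡ 25 (mod 2003)
5^4 = (5^2)^2 ≡ 25^2 = 625 ≡ 625 (mod 2003)
5^8 = (5^4)^2 ≡ 625^2 = 390625 ≡ 40 (mod 2003)
5^16 = (5^8)^2 ≡ 40^2 = 1600 ≡ 1600 (mod 2003)
5^32 = (5^16)^2 ≡ 1600^2 = 2560000 ≡ 166 (mod 2003)
5^43 = 5^32 · 5^8 · 5^2 · 5^1 ≡ 166 · 40 · 25 · 5 ≡ 758 (mod 2003).

758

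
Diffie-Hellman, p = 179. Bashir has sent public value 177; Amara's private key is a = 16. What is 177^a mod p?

22

Shared key K = 177^16 mod 179.
177^1 ≡ 177 (mod 179)
177^2 = (177^1)^2 ≡ 177^2 = 31329 ≡ 4 (mod 179)
177^4 = (177^2)^2 ≡ 4^2 = 16 ≡ 16 (mod 179)
177^8 = (177^4)^2 ≡ 16^2 = 256 ≡ 77 (mod 179)
177^16 = (177^8)^2 ≡ 77^2 = 5929 ≡ 22 (mod 179)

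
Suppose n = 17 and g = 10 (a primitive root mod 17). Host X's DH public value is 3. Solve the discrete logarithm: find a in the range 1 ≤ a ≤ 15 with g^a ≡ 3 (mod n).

Try successive powers of 10 modulo 17:
10^1 ≡ 10
10^2 ≡ 15
10^3 ≡ 14
10^4 ≡ 4
10^5 ≡ 6
10^6 ≡ 9
10^7 ≡ 5
10^8 ≡ 16
10^9 ≡ 7
10^10 ≡ 2
10^11 ≡ 3
Found: a = 11.

11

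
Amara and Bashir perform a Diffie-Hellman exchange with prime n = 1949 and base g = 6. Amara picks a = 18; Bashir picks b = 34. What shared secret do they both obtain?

937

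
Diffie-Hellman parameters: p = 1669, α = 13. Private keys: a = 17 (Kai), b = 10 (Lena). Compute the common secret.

1635

Lena sends B = α^b mod p = 13^10 mod 1669.
13^1 ≡ 13 (mod 1669)
13^2 = (13^1)^2 ≡ 13^2 = 169 ≡ 169 (mod 1669)
13^4 = (13^2)^2 ≡ 169^2 = 28561 ≡ 188 (mod 1669)
13^8 = (13^4)^2 ≡ 188^2 = 35344 ≡ 295 (mod 1669)
13^10 = 13^8 · 13^2 ≡ 295 · 169 ≡ 1454 (mod 1669).
So B = 1454. Kai then computes K = B^a mod p = 1454^17 mod 1669.
1454^1 ≡ 1454 (mod 1669)
1454^2 = (1454^1)^2 ≡ 1454^2 = 2114116 ≡ 1162 (mod 1669)
1454^4 = (1454^2)^2 ≡ 1162^2 = 1350244 ≡ 23 (mod 1669)
1454^8 = (1454^4)^2 ≡ 23^2 = 529 ≡ 529 (mod 1669)
1454^16 = (1454^8)^2 ≡ 529^2 = 279841 ≡ 1118 (mod 1669)
1454^17 = 1454^16 · 1454^1 ≡ 1118 · 1454 ≡ 1635 (mod 1669).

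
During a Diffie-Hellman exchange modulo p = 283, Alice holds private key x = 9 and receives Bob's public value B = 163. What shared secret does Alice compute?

Shared key K = 163^9 mod 283.
163^1 ≡ 163 (mod 283)
163^2 = (163^1)^2 ≡ 163^2 = 26569 ≡ 250 (mod 283)
163^4 = (163^2)^2 ≡ 250^2 = 62500 ≡ 240 (mod 283)
163^8 = (163^4)^2 ≡ 240^2 = 57600 ≡ 151 (mod 283)
163^9 = 163^8 · 163^1 ≡ 151 · 163 ≡ 275 (mod 283).

275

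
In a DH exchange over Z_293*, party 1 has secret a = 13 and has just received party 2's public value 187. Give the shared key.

175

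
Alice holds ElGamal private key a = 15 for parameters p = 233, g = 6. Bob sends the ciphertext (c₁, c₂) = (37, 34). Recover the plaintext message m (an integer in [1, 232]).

Shared mask s = c₁^a mod p = 37^15 mod 233.
37^1 ≡ 37 (mod 233)
37^2 = (37^1)^2 ≡ 37^2 = 1369 ≡ 204 (mod 233)
37^4 = (37^2)^2 ≡ 204^2 = 41616 ≡ 142 (mod 233)
37^8 = (37^4)^2 ≡ 142^2 = 20164 ≡ 126 (mod 233)
37^15 = 37^8 · 37^4 · 37^2 · 37^1 ≡ 126 · 142 · 204 · 37 ≡ 152 (mod 233).
So s = 152; s⁻¹ ≡ 23 (mod 233).
m = c₂ · s⁻¹ mod 233 = 34 · 23 mod 233 = 83.

83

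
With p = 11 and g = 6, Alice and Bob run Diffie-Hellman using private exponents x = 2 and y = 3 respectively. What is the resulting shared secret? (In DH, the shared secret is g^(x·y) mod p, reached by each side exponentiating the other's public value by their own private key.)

Alice sends A = g^x mod p = 6^2 mod 11.
6^1 ≡ 6 (mod 11)
6^2 = (6^1)^2 ≡ 6^2 = 36 ≡ 3 (mod 11)
So A = 3. Bob then computes K = A^y mod p = 3^3 mod 11.
3^1 ≡ 3 (mod 11)
3^2 = (3^1)^2 ≡ 3^2 = 9 ≡ 9 (mod 11)
3^3 = 3^2 · 3^1 ≡ 9 · 3 ≡ 5 (mod 11).

5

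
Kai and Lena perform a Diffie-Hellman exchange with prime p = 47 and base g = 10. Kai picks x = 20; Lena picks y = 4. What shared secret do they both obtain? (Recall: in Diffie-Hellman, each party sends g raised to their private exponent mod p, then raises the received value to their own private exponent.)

Kai sends A = g^x mod p = 10^20 mod 47.
10^1 ≡ 10 (mod 47)
10^2 = (10^1)^2 ≡ 10^2 = 100 ≡ 6 (mod 47)
10^4 = (10^2)^2 ≡ 6^2 = 36 ≡ 36 (mod 47)
10^8 = (10^4)^2 ≡ 36^2 = 1296 ≡ 27 (mod 47)
10^16 = (10^8)^2 ≡ 27^2 = 729 ≡ 24 (mod 47)
10^20 = 10^16 · 10^4 ≡ 24 · 36 ≡ 18 (mod 47).
So A = 18. Lena then computes K = A^y mod p = 18^4 mod 47.
18^1 ≡ 18 (mod 47)
18^2 = (18^1)^2 ≡ 18^2 = 324 ≡ 42 (mod 47)
18^4 = (18^2)^2 ≡ 42^2 = 1764 ≡ 25 (mod 47)

25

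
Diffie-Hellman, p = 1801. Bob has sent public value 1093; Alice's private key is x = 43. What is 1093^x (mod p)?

Shared key K = 1093^43 mod 1801.
1093^1 ≡ 1093 (mod 1801)
1093^2 = (1093^1)^2 ≡ 1093^2 = 1194649 ≡ 586 (mod 1801)
1093^4 = (1093^2)^2 ≡ 586^2 = 343396 ≡ 1206 (mod 1801)
1093^8 = (1093^4)^2 ≡ 1206^2 = 1454436 ≡ 1029 (mod 1801)
1093^16 = (1093^8)^2 ≡ 1029^2 = 1058841 ≡ 1654 (mod 1801)
1093^32 = (1093^16)^2 ≡ 1654^2 = 2735716 ≡ 1798 (mod 1801)
1093^43 = 1093^32 · 1093^8 · 1093^2 · 1093^1 ≡ 1798 · 1029 · 586 · 1093 ≡ 1519 (mod 1801).

1519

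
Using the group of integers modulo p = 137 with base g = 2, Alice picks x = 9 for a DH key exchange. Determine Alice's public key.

Public value = 2^{9} \pmod{137}.
2^1 ≡ 2 (mod 137)
2^2 = (2^1)^2 ≡ 2^2 = 4 ≡ 4 (mod 137)
2^4 = (2^2)^2 ≡ 4^2 = 16 ≡ 16 (mod 137)
2^8 = (2^4)^2 ≡ 16^2 = 256 ≡ 119 (mod 137)
2^9 = 2^8 · 2^1 ≡ 119 · 2 ≡ 101 (mod 137).

101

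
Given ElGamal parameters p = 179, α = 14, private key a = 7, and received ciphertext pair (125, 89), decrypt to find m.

9

Shared mask s = c₁^a mod p = 125^7 mod 179.
125^1 ≡ 125 (mod 179)
125^2 = (125^1)^2 ≡ 125^2 = 15625 ≡ 52 (mod 179)
125^4 = (125^2)^2 ≡ 52^2 = 2704 ≡ 19 (mod 179)
125^7 = 125^4 · 125^2 · 125^1 ≡ 19 · 52 · 125 ≡ 169 (mod 179).
So s = 169; s⁻¹ ≡ 161 (mod 179).
m = c₂ · s⁻¹ mod 179 = 89 · 161 mod 179 = 9.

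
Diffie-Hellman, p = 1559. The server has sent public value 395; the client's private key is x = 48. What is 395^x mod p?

Shared key K = 395^48 mod 1559.
395^1 ≡ 395 (mod 1559)
395^2 = (395^1)^2 ≡ 395^2 = 156025 ≡ 125 (mod 1559)
395^4 = (395^2)^2 ≡ 125^2 = 15625 ≡ 35 (mod 1559)
395^8 = (395^4)^2 ≡ 35^2 = 1225 ≡ 1225 (mod 1559)
395^16 = (395^8)^2 ≡ 1225^2 = 1500625 ≡ 867 (mod 1559)
395^32 = (395^16)^2 ≡ 867^2 = 751689 ≡ 251 (mod 1559)
395^48 = 395^32 · 395^16 ≡ 251 · 867 ≡ 916 (mod 1559).

916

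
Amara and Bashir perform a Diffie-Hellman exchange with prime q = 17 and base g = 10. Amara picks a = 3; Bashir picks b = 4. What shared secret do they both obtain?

Amara sends A = g^a mod q = 10^3 mod 17.
10^1 ≡ 10 (mod 17)
10^2 = (10^1)^2 ≡ 10^2 = 100 ≡ 15 (mod 17)
10^3 = 10^2 · 10^1 ≡ 15 · 10 ≡ 14 (mod 17).
So A = 14. Bashir then computes K = A^b mod q = 14^4 mod 17.
14^1 ≡ 14 (mod 17)
14^2 = (14^1)^2 ≡ 14^2 = 196 ≡ 9 (mod 17)
14^4 = (14^2)^2 ≡ 9^2 = 81 ≡ 13 (mod 17)

13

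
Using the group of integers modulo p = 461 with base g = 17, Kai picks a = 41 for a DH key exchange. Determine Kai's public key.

105

Public value = 17^41 mod 461.
17^1 ≡ 17 (mod 461)
17^2 = (17^1)^2 ≡ 17^2 = 289 ≡ 289 (mod 461)
17^4 = (17^2)^2 ≡ 289^2 = 83521 ≡ 80 (mod 461)
17^8 = (17^4)^2 ≡ 80^2 = 6400 ≡ 407 (mod 461)
17^16 = (17^8)^2 ≡ 407^2 = 165649 ≡ 150 (mod 461)
17^32 = (17^16)^2 ≡ 150^2 = 22500 ≡ 372 (mod 461)
17^41 = 17^32 · 17^8 · 17^1 ≡ 372 · 407 · 17 ≡ 105 (mod 461).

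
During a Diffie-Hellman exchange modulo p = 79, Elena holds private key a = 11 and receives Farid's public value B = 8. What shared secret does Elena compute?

21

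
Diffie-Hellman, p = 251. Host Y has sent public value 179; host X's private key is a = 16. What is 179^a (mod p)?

225

Shared key K = 179^16 mod 251.
179^1 ≡ 179 (mod 251)
179^2 = (179^1)^2 ≡ 179^2 = 32041 ≡ 164 (mod 251)
179^4 = (179^2)^2 ≡ 164^2 = 26896 ≡ 39 (mod 251)
179^8 = (179^4)^2 ≡ 39^2 = 1521 ≡ 15 (mod 251)
179^16 = (179^8)^2 ≡ 15^2 = 225 ≡ 225 (mod 251)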